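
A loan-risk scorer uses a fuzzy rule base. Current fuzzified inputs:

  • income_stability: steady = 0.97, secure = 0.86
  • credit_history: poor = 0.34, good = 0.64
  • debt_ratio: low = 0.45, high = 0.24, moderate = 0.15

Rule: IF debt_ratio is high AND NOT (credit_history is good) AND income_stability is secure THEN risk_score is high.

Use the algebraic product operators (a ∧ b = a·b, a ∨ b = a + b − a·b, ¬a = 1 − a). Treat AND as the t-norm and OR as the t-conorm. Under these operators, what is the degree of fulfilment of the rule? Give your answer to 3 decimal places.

0.074

firing strength: high=0.24, ¬good=1−0.64=0.36, secure=0.86; AND[a·b] → w = 0.0743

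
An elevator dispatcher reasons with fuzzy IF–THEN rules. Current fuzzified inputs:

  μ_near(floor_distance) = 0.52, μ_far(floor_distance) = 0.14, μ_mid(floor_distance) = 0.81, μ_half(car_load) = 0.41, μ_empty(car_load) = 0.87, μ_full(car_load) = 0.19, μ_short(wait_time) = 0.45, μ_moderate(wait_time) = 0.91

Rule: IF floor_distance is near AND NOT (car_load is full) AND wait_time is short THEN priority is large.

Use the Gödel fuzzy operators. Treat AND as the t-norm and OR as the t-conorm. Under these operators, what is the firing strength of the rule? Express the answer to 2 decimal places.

0.45

firing strength: near=0.52, ¬full=1−0.19=0.81, short=0.45; AND[min(a, b)] → w = 0.45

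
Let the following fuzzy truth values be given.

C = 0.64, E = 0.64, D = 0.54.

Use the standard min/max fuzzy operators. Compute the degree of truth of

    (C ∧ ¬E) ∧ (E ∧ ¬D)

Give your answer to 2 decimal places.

¬E = 1 − 0.64 = 0.36
C ∧ ¬E = min(a, b) on (0.64, 0.36) = 0.36
¬D = 1 − 0.54 = 0.46
E ∧ ¬D = min(a, b) on (0.64, 0.46) = 0.46
(C ∧ ¬E) ∧ (E ∧ ¬D) = min(a, b) on (0.36, 0.46) = 0.36

0.36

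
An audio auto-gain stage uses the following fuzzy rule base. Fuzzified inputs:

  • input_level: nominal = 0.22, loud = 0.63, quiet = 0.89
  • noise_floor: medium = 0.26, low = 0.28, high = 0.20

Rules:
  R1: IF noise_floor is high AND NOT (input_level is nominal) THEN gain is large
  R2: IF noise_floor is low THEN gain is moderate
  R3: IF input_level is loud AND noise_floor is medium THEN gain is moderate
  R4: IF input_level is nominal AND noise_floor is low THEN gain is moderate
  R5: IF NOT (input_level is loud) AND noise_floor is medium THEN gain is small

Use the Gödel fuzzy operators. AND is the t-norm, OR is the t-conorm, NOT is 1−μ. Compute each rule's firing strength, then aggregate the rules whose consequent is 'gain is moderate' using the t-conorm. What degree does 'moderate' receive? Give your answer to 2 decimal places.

R1: high=0.20, ¬nominal=1−0.22=0.78; AND[min(a, b)] → w = 0.20
R2: low=0.28 → w = 0.28
R3: loud=0.63, medium=0.26; AND[min(a, b)] → w = 0.26
R4: nominal=0.22, low=0.28; AND[min(a, b)] → w = 0.22
R5: ¬loud=1−0.63=0.37, medium=0.26; AND[min(a, b)] → w = 0.26
Rules with consequent 'moderate': {R2, R3, R4} → strengths 0.28, 0.26, 0.22
Aggregate via t-conorm [max(a, b)]: 0.28

0.28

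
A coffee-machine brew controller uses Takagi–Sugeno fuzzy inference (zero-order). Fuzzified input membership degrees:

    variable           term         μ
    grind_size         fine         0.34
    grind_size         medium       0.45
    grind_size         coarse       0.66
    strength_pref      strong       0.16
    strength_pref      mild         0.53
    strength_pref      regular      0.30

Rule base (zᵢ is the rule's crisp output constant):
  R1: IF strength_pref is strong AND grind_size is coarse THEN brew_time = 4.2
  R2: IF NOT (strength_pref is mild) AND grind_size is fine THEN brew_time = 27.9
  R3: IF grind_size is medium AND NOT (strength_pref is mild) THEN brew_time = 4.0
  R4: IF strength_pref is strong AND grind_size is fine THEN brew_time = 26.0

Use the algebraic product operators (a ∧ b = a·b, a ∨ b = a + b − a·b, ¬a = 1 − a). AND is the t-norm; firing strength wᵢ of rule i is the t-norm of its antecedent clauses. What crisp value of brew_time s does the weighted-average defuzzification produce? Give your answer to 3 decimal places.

R1 (z=4.2): strong=0.16, coarse=0.66; AND[a·b] → w = 0.1056
R2 (z=27.9): ¬mild=1−0.53=0.47, fine=0.34; AND[a·b] → w = 0.1598
R3 (z=4.0): medium=0.45, ¬mild=1−0.53=0.47; AND[a·b] → w = 0.2115
R4 (z=26.0): strong=0.16, fine=0.34; AND[a·b] → w = 0.0544
Weighted average = (0.1056·4.2 + 0.1598·27.9 + 0.2115·4.0 + 0.0544·26.0) / (0.1056 + 0.1598 + 0.2115 + 0.0544)
  = 7.1623 / 0.5313 = 13.481

13.481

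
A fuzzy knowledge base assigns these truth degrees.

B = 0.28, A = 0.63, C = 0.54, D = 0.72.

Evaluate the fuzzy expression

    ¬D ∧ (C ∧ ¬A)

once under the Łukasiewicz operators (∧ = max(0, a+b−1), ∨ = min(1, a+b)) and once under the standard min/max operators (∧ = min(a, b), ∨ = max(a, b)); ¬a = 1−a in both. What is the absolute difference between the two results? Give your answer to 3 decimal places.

Under Łukasiewicz:
  ¬D = 1 − 0.72 = 0.28
  ¬A = 1 − 0.63 = 0.37
  C ∧ ¬A = max(0, a+b−1) on (0.54, 0.37) = 0.00
  ¬D ∧ (C ∧ ¬A) = max(0, a+b−1) on (0.28, 0.00) = 0.00
  → value = 0.0000
Under standard min/max:
  ¬D = 1 − 0.72 = 0.28
  ¬A = 1 − 0.63 = 0.37
  C ∧ ¬A = min(a, b) on (0.54, 0.37) = 0.37
  ¬D ∧ (C ∧ ¬A) = min(a, b) on (0.28, 0.37) = 0.28
  → value = 0.2800
|0.0000 − 0.2800| = 0.280

0.280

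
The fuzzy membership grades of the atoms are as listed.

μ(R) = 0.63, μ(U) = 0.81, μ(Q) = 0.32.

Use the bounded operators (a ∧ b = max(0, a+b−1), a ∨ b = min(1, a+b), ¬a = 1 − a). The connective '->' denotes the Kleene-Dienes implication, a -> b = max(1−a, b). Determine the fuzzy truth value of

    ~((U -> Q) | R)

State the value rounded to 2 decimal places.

0.05

U -> Q  [Kleene-Dienes: max(1−a, b)] with a=0.81, b=0.32 → 0.32
(U -> Q) | R = min(1, a+b) on (0.32, 0.63) = 0.95
~((U -> Q) | R) = 1 − 0.95 = 0.05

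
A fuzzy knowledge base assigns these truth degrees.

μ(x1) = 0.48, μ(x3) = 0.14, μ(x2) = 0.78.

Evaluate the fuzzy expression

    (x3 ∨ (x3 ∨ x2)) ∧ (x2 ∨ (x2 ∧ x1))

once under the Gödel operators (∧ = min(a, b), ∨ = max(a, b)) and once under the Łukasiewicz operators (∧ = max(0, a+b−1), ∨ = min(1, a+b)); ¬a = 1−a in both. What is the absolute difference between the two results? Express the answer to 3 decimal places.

Under Gödel:
  x3 ∨ x2 = max(a, b) on (0.14, 0.78) = 0.78
  x3 ∨ (x3 ∨ x2) = max(a, b) on (0.14, 0.78) = 0.78
  x2 ∧ x1 = min(a, b) on (0.78, 0.48) = 0.48
  x2 ∨ (x2 ∧ x1) = max(a, b) on (0.78, 0.48) = 0.78
  (x3 ∨ (x3 ∨ x2)) ∧ (x2 ∨ (x2 ∧ x1)) = min(a, b) on (0.78, 0.78) = 0.78
  → value = 0.7800
Under Łukasiewicz:
  x3 ∨ x2 = min(1, a+b) on (0.14, 0.78) = 0.92
  x3 ∨ (x3 ∨ x2) = min(1, a+b) on (0.14, 0.92) = 1.00
  x2 ∧ x1 = max(0, a+b−1) on (0.78, 0.48) = 0.26
  x2 ∨ (x2 ∧ x1) = min(1, a+b) on (0.78, 0.26) = 1.00
  (x3 ∨ (x3 ∨ x2)) ∧ (x2 ∨ (x2 ∧ x1)) = max(0, a+b−1) on (1.00, 1.00) = 1.00
  → value = 1.0000
|0.7800 − 1.0000| = 0.220

0.220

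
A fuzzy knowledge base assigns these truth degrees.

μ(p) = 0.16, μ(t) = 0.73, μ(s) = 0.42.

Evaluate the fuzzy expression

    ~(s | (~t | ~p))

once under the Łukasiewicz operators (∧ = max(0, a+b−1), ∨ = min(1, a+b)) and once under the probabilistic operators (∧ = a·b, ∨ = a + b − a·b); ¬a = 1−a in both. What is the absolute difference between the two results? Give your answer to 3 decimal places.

0.068

Under Łukasiewicz:
  ~t = 1 − 0.73 = 0.27
  ~p = 1 − 0.16 = 0.84
  ~t | ~p = min(1, a+b) on (0.27, 0.84) = 1.00
  s | (~t | ~p) = min(1, a+b) on (0.42, 1.00) = 1.00
  ~(s | (~t | ~p)) = 1 − 1.00 = 0.00
  → value = 0.0000
Under probabilistic:
  ~t = 1 − 0.7300 = 0.2700
  ~p = 1 − 0.1600 = 0.8400
  ~t | ~p = a + b − a·b on (0.2700, 0.8400) = 0.8832
  s | (~t | ~p) = a + b − a·b on (0.4200, 0.8832) = 0.9323
  ~(s | (~t | ~p)) = 1 − 0.9323 = 0.0677
  → value = 0.0677
|0.0000 − 0.0677| = 0.068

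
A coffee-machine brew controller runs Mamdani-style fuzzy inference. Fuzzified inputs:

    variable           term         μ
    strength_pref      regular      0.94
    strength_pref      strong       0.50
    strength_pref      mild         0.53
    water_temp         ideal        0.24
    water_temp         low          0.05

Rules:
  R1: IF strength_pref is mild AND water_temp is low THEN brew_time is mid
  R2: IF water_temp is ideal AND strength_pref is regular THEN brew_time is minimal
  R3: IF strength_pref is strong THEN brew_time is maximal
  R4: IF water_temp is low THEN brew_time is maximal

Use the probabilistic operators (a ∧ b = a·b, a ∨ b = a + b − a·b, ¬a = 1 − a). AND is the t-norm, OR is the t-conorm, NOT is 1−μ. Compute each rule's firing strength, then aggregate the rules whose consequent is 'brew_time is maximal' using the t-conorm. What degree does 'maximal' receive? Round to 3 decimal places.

R1: mild=0.53, low=0.05; AND[a·b] → w = 0.0265
R2: ideal=0.24, regular=0.94; AND[a·b] → w = 0.2256
R3: strong=0.50 → w = 0.5000
R4: low=0.05 → w = 0.0500
Rules with consequent 'maximal': {R3, R4} → strengths 0.5000, 0.0500
Aggregate via t-conorm [a + b − a·b]: 0.5250

0.525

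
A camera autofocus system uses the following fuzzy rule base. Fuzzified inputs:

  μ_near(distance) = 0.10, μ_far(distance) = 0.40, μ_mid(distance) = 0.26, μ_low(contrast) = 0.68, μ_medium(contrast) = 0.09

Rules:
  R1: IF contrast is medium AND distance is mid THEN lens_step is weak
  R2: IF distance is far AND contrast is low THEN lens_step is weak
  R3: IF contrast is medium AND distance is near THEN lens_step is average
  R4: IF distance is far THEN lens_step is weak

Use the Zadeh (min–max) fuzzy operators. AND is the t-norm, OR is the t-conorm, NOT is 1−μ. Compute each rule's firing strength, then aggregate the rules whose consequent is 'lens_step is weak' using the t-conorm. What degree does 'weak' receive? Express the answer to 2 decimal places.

R1: medium=0.09, mid=0.26; AND[min(a, b)] → w = 0.09
R2: far=0.40, low=0.68; AND[min(a, b)] → w = 0.40
R3: medium=0.09, near=0.10; AND[min(a, b)] → w = 0.09
R4: far=0.40 → w = 0.40
Rules with consequent 'weak': {R1, R2, R4} → strengths 0.09, 0.40, 0.40
Aggregate via t-conorm [max(a, b)]: 0.40

0.40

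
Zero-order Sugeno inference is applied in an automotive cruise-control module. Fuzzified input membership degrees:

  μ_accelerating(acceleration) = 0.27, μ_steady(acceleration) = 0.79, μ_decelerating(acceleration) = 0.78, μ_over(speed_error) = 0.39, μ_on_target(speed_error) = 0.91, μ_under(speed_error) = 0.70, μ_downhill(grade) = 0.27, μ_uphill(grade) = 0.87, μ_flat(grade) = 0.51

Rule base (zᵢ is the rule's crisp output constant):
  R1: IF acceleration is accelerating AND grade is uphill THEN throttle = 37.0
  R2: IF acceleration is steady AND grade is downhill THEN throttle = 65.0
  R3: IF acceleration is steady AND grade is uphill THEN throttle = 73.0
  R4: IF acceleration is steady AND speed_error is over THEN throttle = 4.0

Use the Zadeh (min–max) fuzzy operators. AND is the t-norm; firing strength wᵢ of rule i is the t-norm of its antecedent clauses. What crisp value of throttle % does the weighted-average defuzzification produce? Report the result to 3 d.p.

50.448

R1 (z=37.0): accelerating=0.27, uphill=0.87; AND[min(a, b)] → w = 0.27
R2 (z=65.0): steady=0.79, downhill=0.27; AND[min(a, b)] → w = 0.27
R3 (z=73.0): steady=0.79, uphill=0.87; AND[min(a, b)] → w = 0.79
R4 (z=4.0): steady=0.79, over=0.39; AND[min(a, b)] → w = 0.39
Weighted average = (0.27·37.0 + 0.27·65.0 + 0.79·73.0 + 0.39·4.0) / (0.27 + 0.27 + 0.79 + 0.39)
  = 86.7700 / 1.7200 = 50.448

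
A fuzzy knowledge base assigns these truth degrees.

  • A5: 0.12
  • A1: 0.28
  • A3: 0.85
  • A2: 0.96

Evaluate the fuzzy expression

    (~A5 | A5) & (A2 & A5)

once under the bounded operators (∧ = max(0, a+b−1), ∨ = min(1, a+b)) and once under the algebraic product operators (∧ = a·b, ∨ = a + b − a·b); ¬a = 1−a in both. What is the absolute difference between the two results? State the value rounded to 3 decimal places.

Under bounded:
  ~A5 = 1 − 0.12 = 0.88
  ~A5 | A5 = min(1, a+b) on (0.88, 0.12) = 1.00
  A2 & A5 = max(0, a+b−1) on (0.96, 0.12) = 0.08
  (~A5 | A5) & (A2 & A5) = max(0, a+b−1) on (1.00, 0.08) = 0.08
  → value = 0.0800
Under algebraic product:
  ~A5 = 1 − 0.1200 = 0.8800
  ~A5 | A5 = a + b − a·b on (0.8800, 0.1200) = 0.8944
  A2 & A5 = a·b on (0.9600, 0.1200) = 0.1152
  (~A5 | A5) & (A2 & A5) = a·b on (0.8944, 0.1152) = 0.1030
  → value = 0.1030
|0.0800 − 0.1030| = 0.023

0.023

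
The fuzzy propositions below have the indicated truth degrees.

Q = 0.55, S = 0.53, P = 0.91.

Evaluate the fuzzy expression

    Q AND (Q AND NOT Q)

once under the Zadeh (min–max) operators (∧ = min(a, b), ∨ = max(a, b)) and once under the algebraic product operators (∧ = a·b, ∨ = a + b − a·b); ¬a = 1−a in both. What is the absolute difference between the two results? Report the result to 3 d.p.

0.314

Under Zadeh (min–max):
  NOT Q = 1 − 0.55 = 0.45
  Q AND NOT Q = min(a, b) on (0.55, 0.45) = 0.45
  Q AND (Q AND NOT Q) = min(a, b) on (0.55, 0.45) = 0.45
  → value = 0.4500
Under algebraic product:
  NOT Q = 1 − 0.5500 = 0.4500
  Q AND NOT Q = a·b on (0.5500, 0.4500) = 0.2475
  Q AND (Q AND NOT Q) = a·b on (0.5500, 0.2475) = 0.1361
  → value = 0.1361
|0.4500 − 0.1361| = 0.314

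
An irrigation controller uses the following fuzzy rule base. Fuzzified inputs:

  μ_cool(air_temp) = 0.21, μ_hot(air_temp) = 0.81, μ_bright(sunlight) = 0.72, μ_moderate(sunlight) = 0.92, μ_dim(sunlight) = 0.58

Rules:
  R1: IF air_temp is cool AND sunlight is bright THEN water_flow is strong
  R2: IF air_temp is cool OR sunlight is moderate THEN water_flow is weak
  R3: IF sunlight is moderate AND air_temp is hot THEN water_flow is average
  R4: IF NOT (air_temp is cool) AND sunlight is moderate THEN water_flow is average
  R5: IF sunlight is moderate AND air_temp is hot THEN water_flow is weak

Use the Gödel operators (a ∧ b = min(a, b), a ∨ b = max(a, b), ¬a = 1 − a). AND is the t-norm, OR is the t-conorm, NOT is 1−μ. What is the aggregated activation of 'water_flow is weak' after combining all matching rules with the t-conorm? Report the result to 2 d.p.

R1: cool=0.21, bright=0.72; AND[min(a, b)] → w = 0.21
R2: cool=0.21, moderate=0.92; OR[max(a, b)] → w = 0.92
R3: moderate=0.92, hot=0.81; AND[min(a, b)] → w = 0.81
R4: ¬cool=1−0.21=0.79, moderate=0.92; AND[min(a, b)] → w = 0.79
R5: moderate=0.92, hot=0.81; AND[min(a, b)] → w = 0.81
Rules with consequent 'weak': {R2, R5} → strengths 0.92, 0.81
Aggregate via t-conorm [max(a, b)]: 0.92

0.92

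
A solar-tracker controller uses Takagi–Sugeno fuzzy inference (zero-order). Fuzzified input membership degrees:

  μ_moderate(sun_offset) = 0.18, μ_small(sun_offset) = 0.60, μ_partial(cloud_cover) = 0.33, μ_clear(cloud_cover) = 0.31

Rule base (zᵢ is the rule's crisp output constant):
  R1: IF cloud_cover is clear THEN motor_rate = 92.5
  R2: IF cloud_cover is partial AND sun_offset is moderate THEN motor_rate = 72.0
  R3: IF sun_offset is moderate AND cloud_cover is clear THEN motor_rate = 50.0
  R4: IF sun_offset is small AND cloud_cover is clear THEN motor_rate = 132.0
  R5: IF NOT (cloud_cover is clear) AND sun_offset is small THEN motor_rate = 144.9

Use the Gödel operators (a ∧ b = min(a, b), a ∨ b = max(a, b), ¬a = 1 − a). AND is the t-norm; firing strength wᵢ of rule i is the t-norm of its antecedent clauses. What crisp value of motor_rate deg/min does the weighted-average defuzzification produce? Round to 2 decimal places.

R1 (z=92.5): clear=0.31 → w = 0.31
R2 (z=72.0): partial=0.33, moderate=0.18; AND[min(a, b)] → w = 0.18
R3 (z=50.0): moderate=0.18, clear=0.31; AND[min(a, b)] → w = 0.18
R4 (z=132.0): small=0.60, clear=0.31; AND[min(a, b)] → w = 0.31
R5 (z=144.9): ¬clear=1−0.31=0.69, small=0.60; AND[min(a, b)] → w = 0.60
Weighted average = (0.31·92.5 + 0.18·72.0 + 0.18·50.0 + 0.31·132.0 + 0.60·144.9) / (0.31 + 0.18 + 0.18 + 0.31 + 0.60)
  = 178.4950 / 1.5800 = 112.97

112.97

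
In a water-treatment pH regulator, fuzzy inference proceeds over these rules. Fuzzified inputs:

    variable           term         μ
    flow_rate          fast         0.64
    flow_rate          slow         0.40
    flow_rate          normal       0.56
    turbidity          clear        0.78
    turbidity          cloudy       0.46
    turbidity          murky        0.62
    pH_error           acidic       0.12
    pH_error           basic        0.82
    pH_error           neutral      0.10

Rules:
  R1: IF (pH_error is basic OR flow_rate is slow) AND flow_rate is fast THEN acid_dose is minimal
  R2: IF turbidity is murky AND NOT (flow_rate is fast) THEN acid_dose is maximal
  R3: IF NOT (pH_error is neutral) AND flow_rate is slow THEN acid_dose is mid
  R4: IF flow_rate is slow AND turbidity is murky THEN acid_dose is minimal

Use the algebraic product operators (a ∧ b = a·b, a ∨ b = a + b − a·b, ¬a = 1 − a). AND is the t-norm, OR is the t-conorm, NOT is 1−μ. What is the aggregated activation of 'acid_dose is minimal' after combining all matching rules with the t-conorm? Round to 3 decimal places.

0.677

R1: (basic=0.82 OR slow=0.40) = 0.8920; AND[a·b] with fast=0.64 → w = 0.5709
R2: murky=0.62, ¬fast=1−0.64=0.36; AND[a·b] → w = 0.2232
R3: ¬neutral=1−0.10=0.90, slow=0.40; AND[a·b] → w = 0.3600
R4: slow=0.40, murky=0.62; AND[a·b] → w = 0.2480
Rules with consequent 'minimal': {R1, R4} → strengths 0.5709, 0.2480
Aggregate via t-conorm [a + b − a·b]: 0.6773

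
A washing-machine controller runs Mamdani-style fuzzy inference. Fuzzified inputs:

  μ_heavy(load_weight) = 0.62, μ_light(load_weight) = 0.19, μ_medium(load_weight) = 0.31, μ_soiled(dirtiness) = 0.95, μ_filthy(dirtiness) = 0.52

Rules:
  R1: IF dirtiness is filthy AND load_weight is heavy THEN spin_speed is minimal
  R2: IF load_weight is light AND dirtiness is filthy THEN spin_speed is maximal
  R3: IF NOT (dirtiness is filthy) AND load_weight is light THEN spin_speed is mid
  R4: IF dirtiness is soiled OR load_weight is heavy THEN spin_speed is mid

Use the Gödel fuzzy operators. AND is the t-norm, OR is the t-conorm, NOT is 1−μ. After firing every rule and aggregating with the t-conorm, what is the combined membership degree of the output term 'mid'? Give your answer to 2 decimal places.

R1: filthy=0.52, heavy=0.62; AND[min(a, b)] → w = 0.52
R2: light=0.19, filthy=0.52; AND[min(a, b)] → w = 0.19
R3: ¬filthy=1−0.52=0.48, light=0.19; AND[min(a, b)] → w = 0.19
R4: soiled=0.95, heavy=0.62; OR[max(a, b)] → w = 0.95
Rules with consequent 'mid': {R3, R4} → strengths 0.19, 0.95
Aggregate via t-conorm [max(a, b)]: 0.95

0.95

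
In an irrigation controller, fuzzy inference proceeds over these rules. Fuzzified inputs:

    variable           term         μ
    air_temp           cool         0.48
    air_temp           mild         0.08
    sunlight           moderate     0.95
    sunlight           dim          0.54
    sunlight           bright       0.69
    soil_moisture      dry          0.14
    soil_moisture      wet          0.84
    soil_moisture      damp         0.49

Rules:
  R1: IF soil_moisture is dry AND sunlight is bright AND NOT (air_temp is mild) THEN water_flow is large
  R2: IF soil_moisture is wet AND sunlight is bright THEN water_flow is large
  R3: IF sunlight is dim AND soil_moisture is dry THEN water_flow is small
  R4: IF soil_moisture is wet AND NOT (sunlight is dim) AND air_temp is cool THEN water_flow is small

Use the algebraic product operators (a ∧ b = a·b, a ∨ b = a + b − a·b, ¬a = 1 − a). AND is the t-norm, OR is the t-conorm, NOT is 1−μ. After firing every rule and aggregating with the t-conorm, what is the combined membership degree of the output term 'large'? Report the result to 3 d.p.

R1: dry=0.14, bright=0.69, ¬mild=1−0.08=0.92; AND[a·b] → w = 0.0889
R2: wet=0.84, bright=0.69; AND[a·b] → w = 0.5796
R3: dim=0.54, dry=0.14; AND[a·b] → w = 0.0756
R4: wet=0.84, ¬dim=1−0.54=0.46, cool=0.48; AND[a·b] → w = 0.1855
Rules with consequent 'large': {R1, R2} → strengths 0.0889, 0.5796
Aggregate via t-conorm [a + b − a·b]: 0.6170

0.617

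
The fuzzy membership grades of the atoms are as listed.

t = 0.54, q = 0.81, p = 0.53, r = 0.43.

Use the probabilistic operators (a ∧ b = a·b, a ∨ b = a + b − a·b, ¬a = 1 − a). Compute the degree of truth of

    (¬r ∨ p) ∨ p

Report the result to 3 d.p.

0.905

¬r = 1 − 0.4300 = 0.5700
¬r ∨ p = a + b − a·b on (0.5700, 0.5300) = 0.7979
(¬r ∨ p) ∨ p = a + b − a·b on (0.7979, 0.5300) = 0.9050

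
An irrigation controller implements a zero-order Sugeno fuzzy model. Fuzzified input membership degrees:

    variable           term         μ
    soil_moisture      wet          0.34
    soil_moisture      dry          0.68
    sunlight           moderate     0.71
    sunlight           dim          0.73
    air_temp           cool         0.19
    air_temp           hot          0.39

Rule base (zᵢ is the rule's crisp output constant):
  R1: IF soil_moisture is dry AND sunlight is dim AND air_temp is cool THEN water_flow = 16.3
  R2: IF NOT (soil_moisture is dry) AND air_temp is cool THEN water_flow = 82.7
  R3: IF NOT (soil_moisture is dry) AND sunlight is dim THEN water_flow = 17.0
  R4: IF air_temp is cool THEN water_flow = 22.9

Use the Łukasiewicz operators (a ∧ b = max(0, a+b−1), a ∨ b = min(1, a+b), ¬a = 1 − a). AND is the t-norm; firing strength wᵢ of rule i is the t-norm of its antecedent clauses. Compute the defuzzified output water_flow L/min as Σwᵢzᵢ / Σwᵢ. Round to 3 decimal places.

21.671

R1 (z=16.3): dry=0.68, dim=0.73, cool=0.19; AND[max(0, a+b−1)] → w = 0.00
R2 (z=82.7): ¬dry=1−0.68=0.32, cool=0.19; AND[max(0, a+b−1)] → w = 0.00
R3 (z=17.0): ¬dry=1−0.68=0.32, dim=0.73; AND[max(0, a+b−1)] → w = 0.05
R4 (z=22.9): cool=0.19 → w = 0.19
Weighted average = (0.00·16.3 + 0.00·82.7 + 0.05·17.0 + 0.19·22.9) / (0.00 + 0.00 + 0.05 + 0.19)
  = 5.2010 / 0.2400 = 21.671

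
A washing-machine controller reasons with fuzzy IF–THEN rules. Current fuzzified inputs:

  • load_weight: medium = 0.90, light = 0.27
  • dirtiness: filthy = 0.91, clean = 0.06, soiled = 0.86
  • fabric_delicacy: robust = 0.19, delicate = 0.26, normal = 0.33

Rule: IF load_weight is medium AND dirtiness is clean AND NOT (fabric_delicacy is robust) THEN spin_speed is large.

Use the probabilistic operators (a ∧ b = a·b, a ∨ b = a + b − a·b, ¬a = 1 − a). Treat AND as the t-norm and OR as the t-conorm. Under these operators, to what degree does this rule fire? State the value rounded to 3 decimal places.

firing strength: medium=0.90, clean=0.06, ¬robust=1−0.19=0.81; AND[a·b] → w = 0.0437

0.044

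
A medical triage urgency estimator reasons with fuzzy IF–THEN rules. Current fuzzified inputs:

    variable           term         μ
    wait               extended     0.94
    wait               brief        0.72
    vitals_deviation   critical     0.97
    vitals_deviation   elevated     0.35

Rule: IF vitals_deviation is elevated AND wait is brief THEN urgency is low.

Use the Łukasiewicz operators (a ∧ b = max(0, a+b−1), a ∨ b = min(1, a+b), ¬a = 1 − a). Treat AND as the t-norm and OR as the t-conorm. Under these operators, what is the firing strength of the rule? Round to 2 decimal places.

firing strength: elevated=0.35, brief=0.72; AND[max(0, a+b−1)] → w = 0.07

0.07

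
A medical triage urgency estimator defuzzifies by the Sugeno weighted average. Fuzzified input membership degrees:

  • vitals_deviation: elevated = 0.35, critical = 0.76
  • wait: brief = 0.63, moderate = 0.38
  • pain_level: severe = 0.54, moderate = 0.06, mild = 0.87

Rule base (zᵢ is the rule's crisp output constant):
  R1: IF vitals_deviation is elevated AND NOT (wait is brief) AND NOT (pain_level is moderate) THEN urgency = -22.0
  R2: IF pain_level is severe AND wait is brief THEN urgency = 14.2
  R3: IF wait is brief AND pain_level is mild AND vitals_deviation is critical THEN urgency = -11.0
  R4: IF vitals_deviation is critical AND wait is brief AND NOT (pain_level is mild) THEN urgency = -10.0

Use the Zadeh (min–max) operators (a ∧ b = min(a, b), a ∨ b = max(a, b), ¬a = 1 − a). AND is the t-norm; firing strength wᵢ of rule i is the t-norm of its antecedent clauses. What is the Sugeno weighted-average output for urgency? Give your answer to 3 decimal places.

-5.007

R1 (z=-22.0): elevated=0.35, ¬brief=1−0.63=0.37, ¬moderate=1−0.06=0.94; AND[min(a, b)] → w = 0.35
R2 (z=14.2): severe=0.54, brief=0.63; AND[min(a, b)] → w = 0.54
R3 (z=-11.0): brief=0.63, mild=0.87, critical=0.76; AND[min(a, b)] → w = 0.63
R4 (z=-10.0): critical=0.76, brief=0.63, ¬mild=1−0.87=0.13; AND[min(a, b)] → w = 0.13
Weighted average = (0.35·-22.0 + 0.54·14.2 + 0.63·-11.0 + 0.13·-10.0) / (0.35 + 0.54 + 0.63 + 0.13)
  = -8.2620 / 1.6500 = -5.007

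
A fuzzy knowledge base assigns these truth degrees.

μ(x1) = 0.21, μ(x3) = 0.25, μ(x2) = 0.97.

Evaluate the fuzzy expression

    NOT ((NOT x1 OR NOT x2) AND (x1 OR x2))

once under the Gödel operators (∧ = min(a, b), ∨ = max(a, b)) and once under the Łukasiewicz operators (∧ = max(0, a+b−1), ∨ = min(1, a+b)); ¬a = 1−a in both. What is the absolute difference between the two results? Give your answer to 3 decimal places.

0.030

Under Gödel:
  NOT x1 = 1 − 0.21 = 0.79
  NOT x2 = 1 − 0.97 = 0.03
  NOT x1 OR NOT x2 = max(a, b) on (0.79, 0.03) = 0.79
  x1 OR x2 = max(a, b) on (0.21, 0.97) = 0.97
  (NOT x1 OR NOT x2) AND (x1 OR x2) = min(a, b) on (0.79, 0.97) = 0.79
  NOT ((NOT x1 OR NOT x2) AND (x1 OR x2)) = 1 − 0.79 = 0.21
  → value = 0.2100
Under Łukasiewicz:
  NOT x1 = 1 − 0.21 = 0.79
  NOT x2 = 1 − 0.97 = 0.03
  NOT x1 OR NOT x2 = min(1, a+b) on (0.79, 0.03) = 0.82
  x1 OR x2 = min(1, a+b) on (0.21, 0.97) = 1.00
  (NOT x1 OR NOT x2) AND (x1 OR x2) = max(0, a+b−1) on (0.82, 1.00) = 0.82
  NOT ((NOT x1 OR NOT x2) AND (x1 OR x2)) = 1 − 0.82 = 0.18
  → value = 0.1800
|0.2100 − 0.1800| = 0.030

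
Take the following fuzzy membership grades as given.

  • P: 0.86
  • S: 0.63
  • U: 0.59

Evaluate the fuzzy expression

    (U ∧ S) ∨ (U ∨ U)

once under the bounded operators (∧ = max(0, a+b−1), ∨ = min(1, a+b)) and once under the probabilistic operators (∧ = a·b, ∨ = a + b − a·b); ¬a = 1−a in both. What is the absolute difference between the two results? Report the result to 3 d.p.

0.106

Under bounded:
  U ∧ S = max(0, a+b−1) on (0.59, 0.63) = 0.22
  U ∨ U = min(1, a+b) on (0.59, 0.59) = 1.00
  (U ∧ S) ∨ (U ∨ U) = min(1, a+b) on (0.22, 1.00) = 1.00
  → value = 1.0000
Under probabilistic:
  U ∧ S = a·b on (0.5900, 0.6300) = 0.3717
  U ∨ U = a + b − a·b on (0.5900, 0.5900) = 0.8319
  (U ∧ S) ∨ (U ∨ U) = a + b − a·b on (0.3717, 0.8319) = 0.8944
  → value = 0.8944
|1.0000 − 0.8944| = 0.106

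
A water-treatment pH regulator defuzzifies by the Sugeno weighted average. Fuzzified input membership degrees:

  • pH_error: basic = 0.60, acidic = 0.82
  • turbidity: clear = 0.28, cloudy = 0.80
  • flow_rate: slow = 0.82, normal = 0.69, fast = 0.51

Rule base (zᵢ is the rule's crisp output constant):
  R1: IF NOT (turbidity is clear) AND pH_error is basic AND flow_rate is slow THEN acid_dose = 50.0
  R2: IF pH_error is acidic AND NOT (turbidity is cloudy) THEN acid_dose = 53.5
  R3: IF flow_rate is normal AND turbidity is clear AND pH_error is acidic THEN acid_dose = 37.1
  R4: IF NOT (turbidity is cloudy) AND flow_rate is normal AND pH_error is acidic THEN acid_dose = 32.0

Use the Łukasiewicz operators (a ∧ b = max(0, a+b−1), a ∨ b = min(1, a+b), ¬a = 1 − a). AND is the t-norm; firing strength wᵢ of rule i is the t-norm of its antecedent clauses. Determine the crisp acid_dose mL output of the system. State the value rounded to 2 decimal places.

50.44

R1 (z=50.0): ¬clear=1−0.28=0.72, basic=0.60, slow=0.82; AND[max(0, a+b−1)] → w = 0.14
R2 (z=53.5): acidic=0.82, ¬cloudy=1−0.80=0.20; AND[max(0, a+b−1)] → w = 0.02
R3 (z=37.1): normal=0.69, clear=0.28, acidic=0.82; AND[max(0, a+b−1)] → w = 0.00
R4 (z=32.0): ¬cloudy=1−0.80=0.20, normal=0.69, acidic=0.82; AND[max(0, a+b−1)] → w = 0.00
Weighted average = (0.14·50.0 + 0.02·53.5 + 0.00·37.1 + 0.00·32.0) / (0.14 + 0.02 + 0.00 + 0.00)
  = 8.0700 / 0.1600 = 50.44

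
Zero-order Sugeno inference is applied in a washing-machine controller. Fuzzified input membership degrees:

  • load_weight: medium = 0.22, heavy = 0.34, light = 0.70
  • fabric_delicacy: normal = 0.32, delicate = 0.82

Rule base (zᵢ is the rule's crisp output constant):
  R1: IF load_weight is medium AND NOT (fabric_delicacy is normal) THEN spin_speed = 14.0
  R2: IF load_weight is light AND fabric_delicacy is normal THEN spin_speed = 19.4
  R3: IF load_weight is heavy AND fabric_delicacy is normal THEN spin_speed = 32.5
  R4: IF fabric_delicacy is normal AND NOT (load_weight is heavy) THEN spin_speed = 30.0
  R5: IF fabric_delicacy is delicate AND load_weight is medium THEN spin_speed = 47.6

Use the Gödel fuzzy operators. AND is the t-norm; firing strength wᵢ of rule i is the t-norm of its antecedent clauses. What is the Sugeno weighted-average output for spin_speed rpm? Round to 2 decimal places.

R1 (z=14.0): medium=0.22, ¬normal=1−0.32=0.68; AND[min(a, b)] → w = 0.22
R2 (z=19.4): light=0.70, normal=0.32; AND[min(a, b)] → w = 0.32
R3 (z=32.5): heavy=0.34, normal=0.32; AND[min(a, b)] → w = 0.32
R4 (z=30.0): normal=0.32, ¬heavy=1−0.34=0.66; AND[min(a, b)] → w = 0.32
R5 (z=47.6): delicate=0.82, medium=0.22; AND[min(a, b)] → w = 0.22
Weighted average = (0.22·14.0 + 0.32·19.4 + 0.32·32.5 + 0.32·30.0 + 0.22·47.6) / (0.22 + 0.32 + 0.32 + 0.32 + 0.22)
  = 39.7600 / 1.4000 = 28.40

28.40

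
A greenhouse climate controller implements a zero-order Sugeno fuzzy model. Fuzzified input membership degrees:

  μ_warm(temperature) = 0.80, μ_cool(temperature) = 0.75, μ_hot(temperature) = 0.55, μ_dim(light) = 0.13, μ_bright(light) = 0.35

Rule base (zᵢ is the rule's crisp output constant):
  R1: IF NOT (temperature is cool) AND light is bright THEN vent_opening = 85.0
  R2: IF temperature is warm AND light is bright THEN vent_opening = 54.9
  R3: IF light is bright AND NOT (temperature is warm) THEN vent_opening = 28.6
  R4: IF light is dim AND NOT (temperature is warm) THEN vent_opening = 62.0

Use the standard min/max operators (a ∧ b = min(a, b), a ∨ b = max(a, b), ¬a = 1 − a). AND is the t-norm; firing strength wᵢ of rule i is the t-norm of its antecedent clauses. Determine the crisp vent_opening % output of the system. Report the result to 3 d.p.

R1 (z=85.0): ¬cool=1−0.75=0.25, bright=0.35; AND[min(a, b)] → w = 0.25
R2 (z=54.9): warm=0.80, bright=0.35; AND[min(a, b)] → w = 0.35
R3 (z=28.6): bright=0.35, ¬warm=1−0.80=0.20; AND[min(a, b)] → w = 0.20
R4 (z=62.0): dim=0.13, ¬warm=1−0.80=0.20; AND[min(a, b)] → w = 0.13
Weighted average = (0.25·85.0 + 0.35·54.9 + 0.20·28.6 + 0.13·62.0) / (0.25 + 0.35 + 0.20 + 0.13)
  = 54.2450 / 0.9300 = 58.328

58.328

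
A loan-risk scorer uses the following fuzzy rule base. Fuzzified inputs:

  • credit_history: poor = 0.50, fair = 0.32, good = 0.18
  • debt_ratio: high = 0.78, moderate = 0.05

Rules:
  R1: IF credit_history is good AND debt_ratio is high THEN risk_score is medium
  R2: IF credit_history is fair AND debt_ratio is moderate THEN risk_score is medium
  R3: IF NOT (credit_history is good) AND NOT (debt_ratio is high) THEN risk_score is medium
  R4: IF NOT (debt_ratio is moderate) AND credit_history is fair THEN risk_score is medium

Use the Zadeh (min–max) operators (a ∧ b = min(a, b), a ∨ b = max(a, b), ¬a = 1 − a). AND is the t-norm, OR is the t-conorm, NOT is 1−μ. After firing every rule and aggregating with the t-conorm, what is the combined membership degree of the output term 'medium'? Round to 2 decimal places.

0.32

R1: good=0.18, high=0.78; AND[min(a, b)] → w = 0.18
R2: fair=0.32, moderate=0.05; AND[min(a, b)] → w = 0.05
R3: ¬good=1−0.18=0.82, ¬high=1−0.78=0.22; AND[min(a, b)] → w = 0.22
R4: ¬moderate=1−0.05=0.95, fair=0.32; AND[min(a, b)] → w = 0.32
Rules with consequent 'medium': {R1, R2, R3, R4} → strengths 0.18, 0.05, 0.22, 0.32
Aggregate via t-conorm [max(a, b)]: 0.32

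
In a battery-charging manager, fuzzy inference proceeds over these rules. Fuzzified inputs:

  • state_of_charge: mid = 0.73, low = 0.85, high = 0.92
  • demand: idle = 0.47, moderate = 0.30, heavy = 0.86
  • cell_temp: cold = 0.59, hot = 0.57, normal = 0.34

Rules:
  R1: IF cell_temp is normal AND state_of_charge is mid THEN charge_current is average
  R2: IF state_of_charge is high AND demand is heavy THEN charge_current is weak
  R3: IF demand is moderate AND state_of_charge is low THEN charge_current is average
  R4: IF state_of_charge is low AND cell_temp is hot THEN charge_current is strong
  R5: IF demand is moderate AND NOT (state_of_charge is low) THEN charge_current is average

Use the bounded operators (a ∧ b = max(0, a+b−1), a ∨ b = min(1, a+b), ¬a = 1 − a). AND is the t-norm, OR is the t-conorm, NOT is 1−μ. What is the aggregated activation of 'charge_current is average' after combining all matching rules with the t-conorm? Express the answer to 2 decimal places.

0.22

R1: normal=0.34, mid=0.73; AND[max(0, a+b−1)] → w = 0.07
R2: high=0.92, heavy=0.86; AND[max(0, a+b−1)] → w = 0.78
R3: moderate=0.30, low=0.85; AND[max(0, a+b−1)] → w = 0.15
R4: low=0.85, hot=0.57; AND[max(0, a+b−1)] → w = 0.42
R5: moderate=0.30, ¬low=1−0.85=0.15; AND[max(0, a+b−1)] → w = 0.00
Rules with consequent 'average': {R1, R3, R5} → strengths 0.07, 0.15, 0.00
Aggregate via t-conorm [min(1, a+b)]: 0.22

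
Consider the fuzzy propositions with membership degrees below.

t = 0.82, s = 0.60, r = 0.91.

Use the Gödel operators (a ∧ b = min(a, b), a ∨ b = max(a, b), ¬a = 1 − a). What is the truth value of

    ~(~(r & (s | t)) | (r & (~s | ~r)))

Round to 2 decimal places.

0.60

s | t = max(a, b) on (0.60, 0.82) = 0.82
r & (s | t) = min(a, b) on (0.91, 0.82) = 0.82
~(r & (s | t)) = 1 − 0.82 = 0.18
~s = 1 − 0.60 = 0.40
~r = 1 − 0.91 = 0.09
~s | ~r = max(a, b) on (0.40, 0.09) = 0.40
r & (~s | ~r) = min(a, b) on (0.91, 0.40) = 0.40
~(r & (s | t)) | (r & (~s | ~r)) = max(a, b) on (0.18, 0.40) = 0.40
~(~(r & (s | t)) | (r & (~s | ~r))) = 1 − 0.40 = 0.60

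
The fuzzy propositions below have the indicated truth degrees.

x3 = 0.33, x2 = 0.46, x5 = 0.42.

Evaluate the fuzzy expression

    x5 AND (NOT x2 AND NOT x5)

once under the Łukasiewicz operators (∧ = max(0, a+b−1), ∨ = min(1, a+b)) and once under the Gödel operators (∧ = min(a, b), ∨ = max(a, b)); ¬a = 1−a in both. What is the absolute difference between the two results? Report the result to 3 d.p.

Under Łukasiewicz:
  NOT x2 = 1 − 0.46 = 0.54
  NOT x5 = 1 − 0.42 = 0.58
  NOT x2 AND NOT x5 = max(0, a+b−1) on (0.54, 0.58) = 0.12
  x5 AND (NOT x2 AND NOT x5) = max(0, a+b−1) on (0.42, 0.12) = 0.00
  → value = 0.0000
Under Gödel:
  NOT x2 = 1 − 0.46 = 0.54
  NOT x5 = 1 − 0.42 = 0.58
  NOT x2 AND NOT x5 = min(a, b) on (0.54, 0.58) = 0.54
  x5 AND (NOT x2 AND NOT x5) = min(a, b) on (0.42, 0.54) = 0.42
  → value = 0.4200
|0.0000 − 0.4200| = 0.420

0.420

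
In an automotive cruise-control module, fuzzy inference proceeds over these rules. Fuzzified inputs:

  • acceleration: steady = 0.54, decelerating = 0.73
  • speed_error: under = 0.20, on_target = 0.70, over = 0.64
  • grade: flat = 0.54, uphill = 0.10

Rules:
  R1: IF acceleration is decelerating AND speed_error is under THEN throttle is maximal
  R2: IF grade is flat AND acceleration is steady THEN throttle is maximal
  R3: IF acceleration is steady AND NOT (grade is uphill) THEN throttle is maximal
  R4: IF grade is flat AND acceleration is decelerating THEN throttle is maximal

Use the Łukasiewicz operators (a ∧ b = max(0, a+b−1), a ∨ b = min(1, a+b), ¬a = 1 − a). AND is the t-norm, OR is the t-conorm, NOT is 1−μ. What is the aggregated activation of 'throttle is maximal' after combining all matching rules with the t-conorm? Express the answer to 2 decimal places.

R1: decelerating=0.73, under=0.20; AND[max(0, a+b−1)] → w = 0.00
R2: flat=0.54, steady=0.54; AND[max(0, a+b−1)] → w = 0.08
R3: steady=0.54, ¬uphill=1−0.10=0.90; AND[max(0, a+b−1)] → w = 0.44
R4: flat=0.54, decelerating=0.73; AND[max(0, a+b−1)] → w = 0.27
Rules with consequent 'maximal': {R1, R2, R3, R4} → strengths 0.00, 0.08, 0.44, 0.27
Aggregate via t-conorm [min(1, a+b)]: 0.79

0.79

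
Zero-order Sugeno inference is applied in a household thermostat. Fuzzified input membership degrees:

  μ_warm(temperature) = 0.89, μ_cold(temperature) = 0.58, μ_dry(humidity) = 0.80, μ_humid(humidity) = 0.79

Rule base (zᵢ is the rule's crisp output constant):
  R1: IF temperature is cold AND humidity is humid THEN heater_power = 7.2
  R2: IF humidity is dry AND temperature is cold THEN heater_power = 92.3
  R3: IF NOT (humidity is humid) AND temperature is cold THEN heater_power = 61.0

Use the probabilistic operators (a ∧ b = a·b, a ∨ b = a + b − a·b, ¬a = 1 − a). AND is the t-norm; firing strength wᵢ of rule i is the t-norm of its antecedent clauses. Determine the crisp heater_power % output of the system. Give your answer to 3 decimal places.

R1 (z=7.2): cold=0.58, humid=0.79; AND[a·b] → w = 0.4582
R2 (z=92.3): dry=0.80, cold=0.58; AND[a·b] → w = 0.4640
R3 (z=61.0): ¬humid=1−0.79=0.21, cold=0.58; AND[a·b] → w = 0.1218
Weighted average = (0.4582·7.2 + 0.4640·92.3 + 0.1218·61.0) / (0.4582 + 0.4640 + 0.1218)
  = 53.5560 / 1.0440 = 51.299

51.299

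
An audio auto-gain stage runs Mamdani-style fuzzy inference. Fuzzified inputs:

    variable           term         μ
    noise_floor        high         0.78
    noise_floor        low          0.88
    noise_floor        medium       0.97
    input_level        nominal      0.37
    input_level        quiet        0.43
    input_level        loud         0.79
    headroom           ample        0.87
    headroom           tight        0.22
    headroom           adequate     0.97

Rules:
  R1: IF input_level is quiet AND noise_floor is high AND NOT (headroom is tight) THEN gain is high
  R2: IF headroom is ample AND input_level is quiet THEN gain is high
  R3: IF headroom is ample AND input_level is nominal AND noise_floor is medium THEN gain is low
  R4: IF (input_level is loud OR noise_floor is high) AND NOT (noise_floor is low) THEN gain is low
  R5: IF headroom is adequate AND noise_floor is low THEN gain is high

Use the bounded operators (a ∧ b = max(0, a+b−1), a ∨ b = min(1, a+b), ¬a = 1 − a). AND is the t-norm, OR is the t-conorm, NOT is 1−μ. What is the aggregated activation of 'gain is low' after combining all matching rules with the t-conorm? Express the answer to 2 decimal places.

R1: quiet=0.43, high=0.78, ¬tight=1−0.22=0.78; AND[max(0, a+b−1)] → w = 0.00
R2: ample=0.87, quiet=0.43; AND[max(0, a+b−1)] → w = 0.30
R3: ample=0.87, nominal=0.37, medium=0.97; AND[max(0, a+b−1)] → w = 0.21
R4: (loud=0.79 OR high=0.78) = 1.00; AND[max(0, a+b−1)] with ¬low=1−0.88=0.12 → w = 0.12
R5: adequate=0.97, low=0.88; AND[max(0, a+b−1)] → w = 0.85
Rules with consequent 'low': {R3, R4} → strengths 0.21, 0.12
Aggregate via t-conorm [min(1, a+b)]: 0.33

0.33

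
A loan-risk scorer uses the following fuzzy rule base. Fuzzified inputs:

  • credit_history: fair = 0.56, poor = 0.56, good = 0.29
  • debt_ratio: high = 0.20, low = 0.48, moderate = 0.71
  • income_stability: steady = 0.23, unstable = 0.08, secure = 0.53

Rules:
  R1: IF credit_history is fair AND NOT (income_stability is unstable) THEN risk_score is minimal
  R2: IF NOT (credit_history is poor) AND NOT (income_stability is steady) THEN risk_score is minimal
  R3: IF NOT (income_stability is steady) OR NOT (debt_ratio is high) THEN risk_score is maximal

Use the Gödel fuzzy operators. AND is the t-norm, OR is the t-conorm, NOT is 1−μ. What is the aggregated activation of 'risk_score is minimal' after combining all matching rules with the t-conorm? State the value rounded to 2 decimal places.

0.56

R1: fair=0.56, ¬unstable=1−0.08=0.92; AND[min(a, b)] → w = 0.56
R2: ¬poor=1−0.56=0.44, ¬steady=1−0.23=0.77; AND[min(a, b)] → w = 0.44
R3: ¬steady=1−0.23=0.77, ¬high=1−0.20=0.80; OR[max(a, b)] → w = 0.80
Rules with consequent 'minimal': {R1, R2} → strengths 0.56, 0.44
Aggregate via t-conorm [max(a, b)]: 0.56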